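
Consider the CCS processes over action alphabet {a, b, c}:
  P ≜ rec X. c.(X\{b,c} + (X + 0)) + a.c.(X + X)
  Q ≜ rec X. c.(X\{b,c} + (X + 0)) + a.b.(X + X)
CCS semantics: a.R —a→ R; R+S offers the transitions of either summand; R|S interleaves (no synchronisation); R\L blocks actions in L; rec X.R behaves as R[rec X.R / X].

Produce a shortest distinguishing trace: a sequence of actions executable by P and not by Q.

ac

LTS(P): 5 reachable states
  p0 = rec X. c.(X\{b,c} + (X + 0)) + a.c.(X + X) | -a-> p1, -c-> p2
  p1 = c.((rec X. c.(X\{b,c} + (X + 0)) + a.c.(X + X)) + (rec X. c.(X\{b,c} + (X + 0)) + a.c.(X + X))) | -c-> p3
  p2 = (rec X. c.(X\{b,c} + (X + 0)) + a.c.(X + X))\{b,c} + ((rec X. c.(X\{b,c} + (X + 0)) + a.c.(X + X)) + 0) | -a-> p1, -a-> p4, -c-> p2
  p3 = (rec X. c.(X\{b,c} + (X + 0)) + a.c.(X + X)) + (rec X. c.(X\{b,c} + (X + 0)) + a.c.(X + X)) | -a-> p1, -c-> p2
  p4 = (c.((rec X. c.(X\{b,c} + (X + 0)) + a.c.(X + X)) + (rec X. c.(X\{b,c} + (X + 0)) + a.c.(X + X))))\{b,c} | ∅
LTS(Q): 5 reachable states
  q0 = rec X. c.(X\{b,c} + (X + 0)) + a.b.(X + X) | -a-> q1, -c-> q2
  q1 = b.((rec X. c.(X\{b,c} + (X + 0)) + a.b.(X + X)) + (rec X. c.(X\{b,c} + (X + 0)) + a.b.(X + X))) | -b-> q3
  q2 = (rec X. c.(X\{b,c} + (X + 0)) + a.b.(X + X))\{b,c} + ((rec X. c.(X\{b,c} + (X + 0)) + a.b.(X + X)) + 0) | -a-> q1, -a-> q4, -c-> q2
  q3 = (rec X. c.(X\{b,c} + (X + 0)) + a.b.(X + X)) + (rec X. c.(X\{b,c} + (X + 0)) + a.b.(X + X)) | -a-> q1, -c-> q2
  q4 = (b.((rec X. c.(X\{b,c} + (X + 0)) + a.b.(X + X)) + (rec X. c.(X\{b,c} + (X + 0)) + a.b.(X + X))))\{b,c} | ∅
Run σ = ⟨ac⟩ on P: start {p0}
  [1] a ⇒ {p1}
  [2] c ⇒ {p3}
  ✓ P
Run σ = ⟨ac⟩ on Q: start {q0}
  [1] a ⇒ {q1}
  [2] c ⇒ ∅ (Q stuck)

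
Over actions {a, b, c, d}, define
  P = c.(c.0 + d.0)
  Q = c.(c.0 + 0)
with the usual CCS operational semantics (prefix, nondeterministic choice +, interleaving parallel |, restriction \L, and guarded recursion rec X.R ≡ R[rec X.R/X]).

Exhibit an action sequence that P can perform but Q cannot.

P's transition system — 3 states:
  u0 = c.(c.0 + d.0) has moves -c-> u1
  u1 = c.0 + d.0 has moves -c-> u2, -d-> u2
  u2 = 0 has moves deadlocked
Q's transition system — 3 states:
  v0 = c.(c.0 + 0) has moves -c-> v1
  v1 = c.0 + 0 has moves -c-> v2
  v2 = 0 has moves deadlocked
Executing cd from P (initial set {u0}):
  [1] c ⇒ {u1}
  [2] d ⇒ {u2}
  P completes σ.
Executing cd from Q (initial set {v0}):
  [1] c ⇒ {v1}
  [2] d ⇒ ∅  — Q cannot continue

cd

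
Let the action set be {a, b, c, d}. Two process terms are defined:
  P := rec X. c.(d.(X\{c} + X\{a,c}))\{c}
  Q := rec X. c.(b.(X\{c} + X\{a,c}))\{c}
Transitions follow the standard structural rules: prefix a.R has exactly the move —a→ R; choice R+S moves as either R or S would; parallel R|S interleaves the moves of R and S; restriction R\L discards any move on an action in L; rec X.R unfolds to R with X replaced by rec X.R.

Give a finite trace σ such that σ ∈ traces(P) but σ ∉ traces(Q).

cd

Reachable graph of P (3 states):
  s0 = rec X. c.(d.(X\{c} + X\{a,c}))\{c} ⊢ =c=> s1
  s1 = (d.((rec X. c.(d.(X\{c} + X\{a,c}))\{c})\{c} + (rec X. c.(d.(X\{c} + X\{a,c}))\{c})\{a,c}))\{c} ⊢ =d=> s2
  s2 = ((rec X. c.(d.(X\{c} + X\{a,c}))\{c})\{c} + (rec X. c.(d.(X\{c} + X\{a,c}))\{c})\{a,c})\{c} ⊢ (no moves)
Reachable graph of Q (3 states):
  t0 = rec X. c.(b.(X\{c} + X\{a,c}))\{c} ⊢ =c=> t1
  t1 = (b.((rec X. c.(b.(X\{c} + X\{a,c}))\{c})\{c} + (rec X. c.(b.(X\{c} + X\{a,c}))\{c})\{a,c}))\{c} ⊢ =b=> t2
  t2 = ((rec X. c.(b.(X\{c} + X\{a,c}))\{c})\{c} + (rec X. c.(b.(X\{c} + X\{a,c}))\{c})\{a,c})\{c} ⊢ (no moves)
Run σ = ⟨cd⟩ on P: start {s0}
  step 1 (c): {s1}
  step 2 (d): {s2}
  — P admits the full trace.
Run σ = ⟨cd⟩ on Q: start {t0}
  step 1 (c): {t1}
  step 2 (d): no successor for Q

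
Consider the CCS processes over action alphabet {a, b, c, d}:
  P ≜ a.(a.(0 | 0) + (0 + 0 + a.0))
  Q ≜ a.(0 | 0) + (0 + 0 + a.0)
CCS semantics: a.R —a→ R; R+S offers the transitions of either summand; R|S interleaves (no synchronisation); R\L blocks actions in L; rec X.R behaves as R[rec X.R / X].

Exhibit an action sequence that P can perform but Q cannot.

P's transition system — 4 states:
  m0 = a.(a.(0 | 0) + (0 + 0 + a.0)) → =a=> m1
  m1 = a.(0 | 0) + (0 + 0 + a.0) → =a=> m2, =a=> m3
  m2 = 0 → deadlocked
  m3 = 0 | 0 → deadlocked
Q's transition system — 3 states:
  n0 = a.(0 | 0) + (0 + 0 + a.0) → =a=> n1, =a=> n2
  n1 = 0 → deadlocked
  n2 = 0 | 0 → deadlocked
Executing aa from P (initial set {m0}):
  [1] a ⇒ {m1}
  [2] a ⇒ {m2, m3}
  ✓ P
Executing aa from Q (initial set {n0}):
  [1] a ⇒ {n1, n2}
  [2] a ⇒ ∅  — Q cannot continue

aa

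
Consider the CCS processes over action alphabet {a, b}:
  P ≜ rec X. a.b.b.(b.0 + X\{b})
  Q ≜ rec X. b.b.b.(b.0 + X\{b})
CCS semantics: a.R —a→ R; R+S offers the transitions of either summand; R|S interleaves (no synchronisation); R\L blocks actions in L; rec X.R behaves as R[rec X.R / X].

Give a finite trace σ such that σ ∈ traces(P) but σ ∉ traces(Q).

P's transition system — 6 states:
  u0 = rec X. a.b.b.(b.0 + X\{b}) ⊢ ··a··> u1
  u1 = b.b.(b.0 + (rec X. a.b.b.(b.0 + X\{b}))\{b}) ⊢ ··b··> u2
  u2 = b.(b.0 + (rec X. a.b.b.(b.0 + X\{b}))\{b}) ⊢ ··b··> u3
  u3 = b.0 + (rec X. a.b.b.(b.0 + X\{b}))\{b} ⊢ ··a··> u4, ··b··> u5
  u4 = (b.b.(b.0 + (rec X. a.b.b.(b.0 + X\{b}))\{b}))\{b} ⊢ ·
  u5 = 0 ⊢ ·
Q's transition system — 5 states:
  v0 = rec X. b.b.b.(b.0 + X\{b}) ⊢ ··b··> v1
  v1 = b.b.(b.0 + (rec X. b.b.b.(b.0 + X\{b}))\{b}) ⊢ ··b··> v2
  v2 = b.(b.0 + (rec X. b.b.b.(b.0 + X\{b}))\{b}) ⊢ ··b··> v3
  v3 = b.0 + (rec X. b.b.b.(b.0 + X\{b}))\{b} ⊢ ··b··> v4
  v4 = 0 ⊢ ·
Run σ = ⟨a⟩ on P: start {u0}
  after a @ step 1: {u1}
  P completes σ.
Run σ = ⟨a⟩ on Q: start {v0}
  after a @ step 1: ∅ (Q stuck)

a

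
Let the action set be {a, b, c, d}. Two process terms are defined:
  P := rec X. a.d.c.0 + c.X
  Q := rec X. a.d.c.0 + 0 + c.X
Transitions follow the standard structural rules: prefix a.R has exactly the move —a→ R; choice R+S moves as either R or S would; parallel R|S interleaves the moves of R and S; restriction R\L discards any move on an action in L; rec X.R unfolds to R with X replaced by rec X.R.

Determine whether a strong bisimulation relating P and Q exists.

P's transition system — 4 states:
  u0 = rec X. a.d.c.0 + c.X → =a=> u1, =c=> u0
  u1 = d.c.0 → =d=> u2
  u2 = c.0 → =c=> u3
  u3 = 0 → ·
Q's transition system — 4 states:
  v0 = rec X. a.d.c.0 + 0 + c.X → =a=> v1, =c=> v0
  v1 = d.c.0 → =d=> v2
  v2 = c.0 → =c=> v3
  v3 = 0 → ·
Bisimilarity quotient blocks:
  B0 = {u0, v0}
  B1 = {u1, v1}
  B2 = {u2, v2}
  B3 = {u3, v3}
u0 ∈ B0, v0 ∈ B0 → same block

YES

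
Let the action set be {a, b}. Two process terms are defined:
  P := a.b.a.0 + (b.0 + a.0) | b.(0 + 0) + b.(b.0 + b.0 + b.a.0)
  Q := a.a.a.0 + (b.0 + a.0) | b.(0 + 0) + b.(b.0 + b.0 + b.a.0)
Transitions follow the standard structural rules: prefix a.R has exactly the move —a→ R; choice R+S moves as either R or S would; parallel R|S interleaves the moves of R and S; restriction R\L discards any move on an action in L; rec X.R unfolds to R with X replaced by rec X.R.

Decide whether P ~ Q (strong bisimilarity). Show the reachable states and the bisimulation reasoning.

NO

P's transition system — 8 states:
  u0 = a.b.a.0 + (b.0 + a.0) | b.(0 + 0) + b.(b.0 + b.0 + b.a.0) ⊢ ··a··> u1, ··a··> u2, ··b··> u1, ··b··> u3, ··b··> u4
  u1 = 0 | b.(0 + 0) ⊢ ··b··> u5
  u2 = b.a.0 ⊢ ··b··> u6
  u3 = (b.0 + a.0) | (0 + 0) ⊢ ··a··> u5, ··b··> u5
  u4 = b.0 + b.0 + b.a.0 ⊢ ··b··> u6, ··b··> u7
  u5 = 0 | (0 + 0) ⊢ deadlocked
  u6 = a.0 ⊢ ··a··> u7
  u7 = 0 ⊢ deadlocked
Q's transition system — 8 states:
  v0 = a.a.a.0 + (b.0 + a.0) | b.(0 + 0) + b.(b.0 + b.0 + b.a.0) ⊢ ··a··> v1, ··a··> v2, ··b··> v1, ··b··> v3, ··b··> v4
  v1 = 0 | b.(0 + 0) ⊢ ··b··> v5
  v2 = a.a.0 ⊢ ··a··> v6
  v3 = (b.0 + a.0) | (0 + 0) ⊢ ··a··> v5, ··b··> v5
  v4 = b.0 + b.0 + b.a.0 ⊢ ··b··> v6, ··b··> v7
  v5 = 0 | (0 + 0) ⊢ deadlocked
  v6 = a.0 ⊢ ··a··> v7
  v7 = 0 ⊢ deadlocked
Coarsest stable partition (strong bisimilarity classes):
  B0 = {u0}
  B1 = {u4, v4}
  B2 = {u6, v6}
  B3 = {u5, u7, v5, v7}
  B4 = {u3, v3}
  B5 = {u2}
  B6 = {u1, v1}
  B7 = {v0}
  B8 = {v2}
u0 ∈ B0, v0 ∈ B7 → different blocks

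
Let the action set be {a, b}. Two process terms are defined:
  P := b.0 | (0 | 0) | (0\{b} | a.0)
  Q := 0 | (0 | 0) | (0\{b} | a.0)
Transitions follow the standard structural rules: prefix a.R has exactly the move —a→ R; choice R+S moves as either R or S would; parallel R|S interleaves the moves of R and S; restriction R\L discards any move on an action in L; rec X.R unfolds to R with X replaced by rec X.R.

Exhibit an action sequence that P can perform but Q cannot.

b

LTS(P): 4 reachable states
  m0 = b.0 | (0 | 0) | (0\{b} | a.0) has moves -a-> m1, -b-> m2
  m1 = b.0 | (0 | 0) | (0\{b} | 0) has moves -b-> m3
  m2 = 0 | (0 | 0) | (0\{b} | a.0) has moves -a-> m3
  m3 = 0 | (0 | 0) | (0\{b} | 0) has moves stopped
LTS(Q): 2 reachable states
  n0 = 0 | (0 | 0) | (0\{b} | a.0) has moves -a-> n1
  n1 = 0 | (0 | 0) | (0\{b} | 0) has moves stopped
Executing b from P (initial set {m0}):
  [1] b ⇒ {m2}
  ✓ P
Executing b from Q (initial set {n0}):
  [1] b ⇒ no successor for Q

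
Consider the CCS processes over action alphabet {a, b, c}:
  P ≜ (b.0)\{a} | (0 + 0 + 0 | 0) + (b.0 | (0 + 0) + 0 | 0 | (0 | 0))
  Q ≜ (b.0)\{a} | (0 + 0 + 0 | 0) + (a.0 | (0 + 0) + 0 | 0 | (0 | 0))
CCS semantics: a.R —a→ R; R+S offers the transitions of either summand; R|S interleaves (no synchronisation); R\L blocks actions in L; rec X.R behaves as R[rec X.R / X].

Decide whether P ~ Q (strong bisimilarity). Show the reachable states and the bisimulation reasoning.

P ≁ Q

P's transition system — 3 states:
  m0 = (b.0)\{a} | (0 + 0 + 0 | 0) + (b.0 | (0 + 0) + 0 | 0 | (0 | 0)) has moves ··b··> m1, ··b··> m2
  m1 = 0 | (0 + 0) has moves ·
  m2 = 0\{a} | (0 + 0 + 0 | 0) has moves ·
Q's transition system — 3 states:
  n0 = (b.0)\{a} | (0 + 0 + 0 | 0) + (a.0 | (0 + 0) + 0 | 0 | (0 | 0)) has moves ··a··> n1, ··b··> n2
  n1 = 0 | (0 + 0) has moves ·
  n2 = 0\{a} | (0 + 0 + 0 | 0) has moves ·
Partition-refinement fixed point:
  B0 = {m0}
  B1 = {m1, m2, n1, n2}
  B2 = {n0}
m0 ∈ B0, n0 ∈ B2 → different blocks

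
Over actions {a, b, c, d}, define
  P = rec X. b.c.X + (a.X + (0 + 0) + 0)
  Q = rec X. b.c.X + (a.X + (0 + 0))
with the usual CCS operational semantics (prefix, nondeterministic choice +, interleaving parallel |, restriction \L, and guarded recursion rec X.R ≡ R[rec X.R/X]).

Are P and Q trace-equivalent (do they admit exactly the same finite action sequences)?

Reachable graph of P (2 states):
  u0 = rec X. b.c.X + (a.X + (0 + 0) + 0) :: —a→ u0, —b→ u1
  u1 = c.(rec X. b.c.X + (a.X + (0 + 0) + 0)) :: —c→ u0
Reachable graph of Q (2 states):
  v0 = rec X. b.c.X + (a.X + (0 + 0)) :: —a→ v0, —b→ v1
  v1 = c.(rec X. b.c.X + (a.X + (0 + 0))) :: —c→ v0
Bisimilarity quotient blocks:
  B0 = {u0, v0}
  B1 = {u1, v1}
u0 ∈ B0, v0 ∈ B0 → same block
Bisimilar ⇒ trace-equivalent.

YES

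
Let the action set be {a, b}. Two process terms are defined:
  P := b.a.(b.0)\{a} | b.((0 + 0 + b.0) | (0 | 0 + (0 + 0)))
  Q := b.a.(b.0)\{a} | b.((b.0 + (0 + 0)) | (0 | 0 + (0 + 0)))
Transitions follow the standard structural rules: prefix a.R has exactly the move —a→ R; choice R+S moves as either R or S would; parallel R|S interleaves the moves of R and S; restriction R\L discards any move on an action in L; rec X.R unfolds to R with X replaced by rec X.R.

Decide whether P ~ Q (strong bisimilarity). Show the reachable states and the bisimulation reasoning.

P ~ Q

Reachable graph of P (12 states):
  u0 = b.a.(b.0)\{a} | b.((0 + 0 + b.0) | (0 | 0 + (0 + 0))) | —b→ u1, —b→ u2
  u1 = a.(b.0)\{a} | b.((0 + 0 + b.0) | (0 | 0 + (0 + 0))) | —a→ u3, —b→ u4
  u2 = b.a.(b.0)\{a} | ((0 + 0 + b.0) | (0 | 0 + (0 + 0))) | —b→ u4, —b→ u5
  u3 = (b.0)\{a} | b.((0 + 0 + b.0) | (0 | 0 + (0 + 0))) | —b→ u6, —b→ u7
  u4 = a.(b.0)\{a} | ((0 + 0 + b.0) | (0 | 0 + (0 + 0))) | —a→ u6, —b→ u8
  u5 = b.a.(b.0)\{a} | (0 | (0 | 0 + (0 + 0))) | —b→ u8
  u6 = (b.0)\{a} | ((0 + 0 + b.0) | (0 | 0 + (0 + 0))) | —b→ u10, —b→ u9
  u7 = 0\{a} | b.((0 + 0 + b.0) | (0 | 0 + (0 + 0))) | —b→ u10
  u8 = a.(b.0)\{a} | (0 | (0 | 0 + (0 + 0))) | —a→ u9
  u9 = (b.0)\{a} | (0 | (0 | 0 + (0 + 0))) | —b→ u11
  u10 = 0\{a} | ((0 + 0 + b.0) | (0 | 0 + (0 + 0))) | —b→ u11
  u11 = 0\{a} | (0 | (0 | 0 + (0 + 0))) | (no moves)
Reachable graph of Q (12 states):
  v0 = b.a.(b.0)\{a} | b.((b.0 + (0 + 0)) | (0 | 0 + (0 + 0))) | —b→ v1, —b→ v2
  v1 = a.(b.0)\{a} | b.((b.0 + (0 + 0)) | (0 | 0 + (0 + 0))) | —a→ v3, —b→ v4
  v2 = b.a.(b.0)\{a} | ((b.0 + (0 + 0)) | (0 | 0 + (0 + 0))) | —b→ v4, —b→ v5
  v3 = (b.0)\{a} | b.((b.0 + (0 + 0)) | (0 | 0 + (0 + 0))) | —b→ v6, —b→ v7
  v4 = a.(b.0)\{a} | ((b.0 + (0 + 0)) | (0 | 0 + (0 + 0))) | —a→ v6, —b→ v8
  v5 = b.a.(b.0)\{a} | (0 | (0 | 0 + (0 + 0))) | —b→ v8
  v6 = (b.0)\{a} | ((b.0 + (0 + 0)) | (0 | 0 + (0 + 0))) | —b→ v10, —b→ v9
  v7 = 0\{a} | b.((b.0 + (0 + 0)) | (0 | 0 + (0 + 0))) | —b→ v10
  v8 = a.(b.0)\{a} | (0 | (0 | 0 + (0 + 0))) | —a→ v9
  v9 = (b.0)\{a} | (0 | (0 | 0 + (0 + 0))) | —b→ v11
  v10 = 0\{a} | ((b.0 + (0 + 0)) | (0 | 0 + (0 + 0))) | —b→ v11
  v11 = 0\{a} | (0 | (0 | 0 + (0 + 0))) | (no moves)
Coarsest stable partition (strong bisimilarity classes):
  B0 = {u0, v0}
  B1 = {u1, v1}
  B2 = {u3, v3}
  B3 = {u6, u7, v6, v7}
  B4 = {u10, u9, v10, v9}
  B5 = {u11, v11}
  B6 = {u4, v4}
  B7 = {u8, v8}
  B8 = {u2, v2}
  B9 = {u5, v5}
u0 ∈ B0, v0 ∈ B0 → same block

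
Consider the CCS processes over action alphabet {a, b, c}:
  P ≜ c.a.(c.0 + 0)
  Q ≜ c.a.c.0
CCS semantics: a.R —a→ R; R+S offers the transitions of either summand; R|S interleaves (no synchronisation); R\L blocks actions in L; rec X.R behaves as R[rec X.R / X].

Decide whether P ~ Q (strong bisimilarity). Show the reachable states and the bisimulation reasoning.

bisimilar

LTS(P): 4 reachable states
  m0 = c.a.(c.0 + 0) :: --c--▸ m1
  m1 = a.(c.0 + 0) :: --a--▸ m2
  m2 = c.0 + 0 :: --c--▸ m3
  m3 = 0 :: stopped
LTS(Q): 4 reachable states
  n0 = c.a.c.0 :: --c--▸ n1
  n1 = a.c.0 :: --a--▸ n2
  n2 = c.0 :: --c--▸ n3
  n3 = 0 :: stopped
Bisimilarity quotient blocks:
  B0 = {m0, n0}
  B1 = {m1, n1}
  B2 = {m2, n2}
  B3 = {m3, n3}
m0 ∈ B0, n0 ∈ B0 → same block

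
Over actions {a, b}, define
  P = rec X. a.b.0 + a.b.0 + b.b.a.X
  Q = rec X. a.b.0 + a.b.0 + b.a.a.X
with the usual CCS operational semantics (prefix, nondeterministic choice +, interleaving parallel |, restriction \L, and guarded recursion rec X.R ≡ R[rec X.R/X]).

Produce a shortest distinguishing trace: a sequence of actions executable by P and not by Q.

P's transition system — 5 states:
  s0 = rec X. a.b.0 + a.b.0 + b.b.a.X ⊢ =a=> s1, =b=> s2
  s1 = b.0 ⊢ =b=> s3
  s2 = b.a.(rec X. a.b.0 + a.b.0 + b.b.a.X) ⊢ =b=> s4
  s3 = 0 ⊢ (no moves)
  s4 = a.(rec X. a.b.0 + a.b.0 + b.b.a.X) ⊢ =a=> s0
Q's transition system — 5 states:
  t0 = rec X. a.b.0 + a.b.0 + b.a.a.X ⊢ =a=> t1, =b=> t2
  t1 = b.0 ⊢ =b=> t3
  t2 = a.a.(rec X. a.b.0 + a.b.0 + b.a.a.X) ⊢ =a=> t4
  t3 = 0 ⊢ (no moves)
  t4 = a.(rec X. a.b.0 + a.b.0 + b.a.a.X) ⊢ =a=> t0
Run σ = ⟨bb⟩ on P: start {s0}
  [1] b ⇒ {s2}
  [2] b ⇒ {s4}
  ✓ P
Run σ = ⟨bb⟩ on Q: start {t0}
  [1] b ⇒ {t2}
  [2] b ⇒ ∅  — Q cannot continue

bb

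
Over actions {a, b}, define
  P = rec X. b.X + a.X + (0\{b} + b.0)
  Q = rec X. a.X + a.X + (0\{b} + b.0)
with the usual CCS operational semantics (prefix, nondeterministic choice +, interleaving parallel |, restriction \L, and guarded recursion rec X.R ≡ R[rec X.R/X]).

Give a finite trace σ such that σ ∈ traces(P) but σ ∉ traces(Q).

Reachable graph of P (2 states):
  s0 = rec X. b.X + a.X + (0\{b} + b.0) has moves =a=> s0, =b=> s0, =b=> s1
  s1 = 0 has moves ∅
Reachable graph of Q (2 states):
  t0 = rec X. a.X + a.X + (0\{b} + b.0) has moves =a=> t0, =b=> t1
  t1 = 0 has moves ∅
Executing ba from P (initial set {s0}):
  after b @ step 1: {s0, s1}
  after a @ step 2: {s0}
  ✓ P
Executing ba from Q (initial set {t0}):
  after b @ step 1: {t1}
  after a @ step 2: ∅ (Q stuck)

ba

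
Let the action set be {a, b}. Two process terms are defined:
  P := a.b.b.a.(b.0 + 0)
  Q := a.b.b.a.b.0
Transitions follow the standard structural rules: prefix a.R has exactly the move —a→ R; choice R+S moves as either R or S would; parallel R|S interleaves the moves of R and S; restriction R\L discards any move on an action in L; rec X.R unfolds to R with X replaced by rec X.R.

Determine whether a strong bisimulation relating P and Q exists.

P ~ Q

LTS(P): 6 reachable states
  s0 = a.b.b.a.(b.0 + 0) has moves ··a··> s1
  s1 = b.b.a.(b.0 + 0) has moves ··b··> s2
  s2 = b.a.(b.0 + 0) has moves ··b··> s3
  s3 = a.(b.0 + 0) has moves ··a··> s4
  s4 = b.0 + 0 has moves ··b··> s5
  s5 = 0 has moves deadlocked
LTS(Q): 6 reachable states
  t0 = a.b.b.a.b.0 has moves ··a··> t1
  t1 = b.b.a.b.0 has moves ··b··> t2
  t2 = b.a.b.0 has moves ··b··> t3
  t3 = a.b.0 has moves ··a··> t4
  t4 = b.0 has moves ··b··> t5
  t5 = 0 has moves deadlocked
Bisimilarity quotient blocks:
  B0 = {s0, t0}
  B1 = {s1, t1}
  B2 = {s2, t2}
  B3 = {s3, t3}
  B4 = {s4, t4}
  B5 = {s5, t5}
s0 ∈ B0, t0 ∈ B0 → same block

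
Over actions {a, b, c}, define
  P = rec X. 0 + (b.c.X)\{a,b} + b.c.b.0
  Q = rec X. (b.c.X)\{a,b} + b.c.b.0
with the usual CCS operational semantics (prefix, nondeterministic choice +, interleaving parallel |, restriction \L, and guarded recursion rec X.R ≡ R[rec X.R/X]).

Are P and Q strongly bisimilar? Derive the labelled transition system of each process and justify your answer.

Reachable graph of P (4 states):
  m0 = rec X. 0 + (b.c.X)\{a,b} + b.c.b.0 :: =b=> m1
  m1 = c.b.0 :: =c=> m2
  m2 = b.0 :: =b=> m3
  m3 = 0 :: stopped
Reachable graph of Q (4 states):
  n0 = rec X. (b.c.X)\{a,b} + b.c.b.0 :: =b=> n1
  n1 = c.b.0 :: =c=> n2
  n2 = b.0 :: =b=> n3
  n3 = 0 :: stopped
Bisimilarity quotient blocks:
  B0 = {m0, n0}
  B1 = {m1, n1}
  B2 = {m2, n2}
  B3 = {m3, n3}
m0 ∈ B0, n0 ∈ B0 → same block

bisimilar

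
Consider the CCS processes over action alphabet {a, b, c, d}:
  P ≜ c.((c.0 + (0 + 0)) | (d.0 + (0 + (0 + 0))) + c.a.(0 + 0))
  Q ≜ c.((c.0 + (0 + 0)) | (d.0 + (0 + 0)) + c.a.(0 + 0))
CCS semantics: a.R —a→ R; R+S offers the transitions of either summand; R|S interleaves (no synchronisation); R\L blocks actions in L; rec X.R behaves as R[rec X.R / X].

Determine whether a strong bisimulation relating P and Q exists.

P's transition system — 7 states:
  s0 = c.((c.0 + (0 + 0)) | (d.0 + (0 + (0 + 0))) + c.a.(0 + 0)) :: ··c··> s1
  s1 = (c.0 + (0 + 0)) | (d.0 + (0 + (0 + 0))) + c.a.(0 + 0) :: ··c··> s2, ··c··> s3, ··d··> s4
  s2 = 0 | (d.0 + (0 + (0 + 0))) :: ··d··> s5
  s3 = a.(0 + 0) :: ··a··> s6
  s4 = (c.0 + (0 + 0)) | 0 :: ··c··> s5
  s5 = 0 | 0 :: stopped
  s6 = 0 + 0 :: stopped
Q's transition system — 7 states:
  t0 = c.((c.0 + (0 + 0)) | (d.0 + (0 + 0)) + c.a.(0 + 0)) :: ··c··> t1
  t1 = (c.0 + (0 + 0)) | (d.0 + (0 + 0)) + c.a.(0 + 0) :: ··c··> t2, ··c··> t3, ··d··> t4
  t2 = 0 | (d.0 + (0 + 0)) :: ··d··> t5
  t3 = a.(0 + 0) :: ··a··> t6
  t4 = (c.0 + (0 + 0)) | 0 :: ··c··> t5
  t5 = 0 | 0 :: stopped
  t6 = 0 + 0 :: stopped
Coarsest stable partition (strong bisimilarity classes):
  B0 = {s0, t0}
  B1 = {s1, t1}
  B2 = {s3, t3}
  B3 = {s5, s6, t5, t6}
  B4 = {s2, t2}
  B5 = {s4, t4}
s0 ∈ B0, t0 ∈ B0 → same block

YES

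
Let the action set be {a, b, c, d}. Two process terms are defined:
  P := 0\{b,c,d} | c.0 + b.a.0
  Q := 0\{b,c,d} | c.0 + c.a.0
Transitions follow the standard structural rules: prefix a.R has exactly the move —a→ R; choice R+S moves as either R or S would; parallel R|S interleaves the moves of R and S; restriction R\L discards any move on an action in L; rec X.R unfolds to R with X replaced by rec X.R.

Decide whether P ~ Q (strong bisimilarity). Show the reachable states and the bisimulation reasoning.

P ≁ Q

P's transition system — 4 states:
  m0 = 0\{b,c,d} | c.0 + b.a.0 :: =b=> m1, =c=> m2
  m1 = a.0 :: =a=> m3
  m2 = 0\{b,c,d} | 0 :: stopped
  m3 = 0 :: stopped
Q's transition system — 4 states:
  n0 = 0\{b,c,d} | c.0 + c.a.0 :: =c=> n1, =c=> n2
  n1 = 0\{b,c,d} | 0 :: stopped
  n2 = a.0 :: =a=> n3
  n3 = 0 :: stopped
Bisimilarity quotient blocks:
  B0 = {m0}
  B1 = {m2, m3, n1, n3}
  B2 = {m1, n2}
  B3 = {n0}
m0 ∈ B0, n0 ∈ B3 → different blocks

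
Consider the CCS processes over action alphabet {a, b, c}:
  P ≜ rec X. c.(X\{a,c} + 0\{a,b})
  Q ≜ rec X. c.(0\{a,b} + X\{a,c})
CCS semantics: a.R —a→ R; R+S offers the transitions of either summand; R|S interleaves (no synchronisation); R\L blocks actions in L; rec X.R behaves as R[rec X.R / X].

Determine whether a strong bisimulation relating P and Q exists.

Reachable graph of P (2 states):
  m0 = rec X. c.(X\{a,c} + 0\{a,b}) → --c--▸ m1
  m1 = (rec X. c.(X\{a,c} + 0\{a,b}))\{a,c} + 0\{a,b} → ·
Reachable graph of Q (2 states):
  n0 = rec X. c.(0\{a,b} + X\{a,c}) → --c--▸ n1
  n1 = 0\{a,b} + (rec X. c.(0\{a,b} + X\{a,c}))\{a,c} → ·
Partition-refinement fixed point:
  B0 = {m0, n0}
  B1 = {m1, n1}
m0 ∈ B0, n0 ∈ B0 → same block

bisimilar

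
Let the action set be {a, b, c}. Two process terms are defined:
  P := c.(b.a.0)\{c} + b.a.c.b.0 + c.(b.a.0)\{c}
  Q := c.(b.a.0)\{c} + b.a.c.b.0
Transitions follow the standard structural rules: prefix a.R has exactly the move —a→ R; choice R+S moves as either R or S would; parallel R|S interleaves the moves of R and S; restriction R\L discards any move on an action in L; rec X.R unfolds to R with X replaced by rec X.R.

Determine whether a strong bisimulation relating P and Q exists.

P's transition system — 8 states:
  p0 = c.(b.a.0)\{c} + b.a.c.b.0 + c.(b.a.0)\{c} has moves —b→ p1, —c→ p2
  p1 = a.c.b.0 has moves —a→ p3
  p2 = (b.a.0)\{c} has moves —b→ p4
  p3 = c.b.0 has moves —c→ p5
  p4 = (a.0)\{c} has moves —a→ p6
  p5 = b.0 has moves —b→ p7
  p6 = 0\{c} has moves (no moves)
  p7 = 0 has moves (no moves)
Q's transition system — 8 states:
  q0 = c.(b.a.0)\{c} + b.a.c.b.0 has moves —b→ q1, —c→ q2
  q1 = a.c.b.0 has moves —a→ q3
  q2 = (b.a.0)\{c} has moves —b→ q4
  q3 = c.b.0 has moves —c→ q5
  q4 = (a.0)\{c} has moves —a→ q6
  q5 = b.0 has moves —b→ q7
  q6 = 0\{c} has moves (no moves)
  q7 = 0 has moves (no moves)
Bisimilarity quotient blocks:
  B0 = {p0, q0}
  B1 = {p2, q2}
  B2 = {p4, q4}
  B3 = {p6, p7, q6, q7}
  B4 = {p1, q1}
  B5 = {p3, q3}
  B6 = {p5, q5}
p0 ∈ B0, q0 ∈ B0 → same block

P ~ Q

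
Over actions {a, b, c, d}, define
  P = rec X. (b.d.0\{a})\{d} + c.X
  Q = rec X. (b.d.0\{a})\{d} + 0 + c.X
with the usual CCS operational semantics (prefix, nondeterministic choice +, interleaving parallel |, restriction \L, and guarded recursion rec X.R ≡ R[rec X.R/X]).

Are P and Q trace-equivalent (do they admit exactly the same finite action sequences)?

Reachable graph of P (2 states):
  u0 = rec X. (b.d.0\{a})\{d} + c.X has moves ··b··> u1, ··c··> u0
  u1 = (d.0\{a})\{d} has moves stopped
Reachable graph of Q (2 states):
  v0 = rec X. (b.d.0\{a})\{d} + 0 + c.X has moves ··b··> v1, ··c··> v0
  v1 = (d.0\{a})\{d} has moves stopped
Bisimilarity quotient blocks:
  B0 = {u0, v0}
  B1 = {u1, v1}
u0 ∈ B0, v0 ∈ B0 → same block
Bisimilar ⇒ trace-equivalent.

traces(P) = traces(Q)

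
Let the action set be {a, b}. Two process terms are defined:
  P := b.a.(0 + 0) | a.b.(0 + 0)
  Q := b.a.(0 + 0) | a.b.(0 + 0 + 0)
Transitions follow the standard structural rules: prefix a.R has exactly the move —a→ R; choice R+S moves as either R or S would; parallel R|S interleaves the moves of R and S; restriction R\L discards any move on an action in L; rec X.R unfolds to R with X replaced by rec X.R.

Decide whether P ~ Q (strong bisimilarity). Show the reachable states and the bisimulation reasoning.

Reachable graph of P (9 states):
  u0 = b.a.(0 + 0) | a.b.(0 + 0) ⊢ —a→ u1, —b→ u2
  u1 = b.a.(0 + 0) | b.(0 + 0) ⊢ —b→ u3, —b→ u4
  u2 = a.(0 + 0) | a.b.(0 + 0) ⊢ —a→ u3, —a→ u5
  u3 = a.(0 + 0) | b.(0 + 0) ⊢ —a→ u6, —b→ u7
  u4 = b.a.(0 + 0) | (0 + 0) ⊢ —b→ u7
  u5 = (0 + 0) | a.b.(0 + 0) ⊢ —a→ u6
  u6 = (0 + 0) | b.(0 + 0) ⊢ —b→ u8
  u7 = a.(0 + 0) | (0 + 0) ⊢ —a→ u8
  u8 = (0 + 0) | (0 + 0) ⊢ ·
Reachable graph of Q (9 states):
  v0 = b.a.(0 + 0) | a.b.(0 + 0 + 0) ⊢ —a→ v1, —b→ v2
  v1 = b.a.(0 + 0) | b.(0 + 0 + 0) ⊢ —b→ v3, —b→ v4
  v2 = a.(0 + 0) | a.b.(0 + 0 + 0) ⊢ —a→ v3, —a→ v5
  v3 = a.(0 + 0) | b.(0 + 0 + 0) ⊢ —a→ v6, —b→ v7
  v4 = b.a.(0 + 0) | (0 + 0 + 0) ⊢ —b→ v7
  v5 = (0 + 0) | a.b.(0 + 0 + 0) ⊢ —a→ v6
  v6 = (0 + 0) | b.(0 + 0 + 0) ⊢ —b→ v8
  v7 = a.(0 + 0) | (0 + 0 + 0) ⊢ —a→ v8
  v8 = (0 + 0) | (0 + 0 + 0) ⊢ ·
Coarsest stable partition (strong bisimilarity classes):
  B0 = {u0, v0}
  B1 = {u1, v1}
  B2 = {u3, v3}
  B3 = {u7, v7}
  B4 = {u8, v8}
  B5 = {u6, v6}
  B6 = {u4, v4}
  B7 = {u2, v2}
  B8 = {u5, v5}
u0 ∈ B0, v0 ∈ B0 → same block

YES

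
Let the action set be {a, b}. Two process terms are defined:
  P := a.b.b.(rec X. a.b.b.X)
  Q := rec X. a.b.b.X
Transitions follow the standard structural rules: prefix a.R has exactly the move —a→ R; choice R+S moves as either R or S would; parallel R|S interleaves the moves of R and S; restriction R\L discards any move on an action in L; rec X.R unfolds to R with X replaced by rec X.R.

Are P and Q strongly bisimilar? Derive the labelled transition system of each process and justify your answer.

P ~ Q

Reachable graph of P (4 states):
  s0 = a.b.b.(rec X. a.b.b.X) :: =a=> s1
  s1 = b.b.(rec X. a.b.b.X) :: =b=> s2
  s2 = b.(rec X. a.b.b.X) :: =b=> s3
  s3 = rec X. a.b.b.X :: =a=> s1
Reachable graph of Q (3 states):
  t0 = rec X. a.b.b.X :: =a=> t1
  t1 = b.b.(rec X. a.b.b.X) :: =b=> t2
  t2 = b.(rec X. a.b.b.X) :: =b=> t0
Partition-refinement fixed point:
  B0 = {s0, s3, t0}
  B1 = {s1, t1}
  B2 = {s2, t2}
s0 ∈ B0, t0 ∈ B0 → same block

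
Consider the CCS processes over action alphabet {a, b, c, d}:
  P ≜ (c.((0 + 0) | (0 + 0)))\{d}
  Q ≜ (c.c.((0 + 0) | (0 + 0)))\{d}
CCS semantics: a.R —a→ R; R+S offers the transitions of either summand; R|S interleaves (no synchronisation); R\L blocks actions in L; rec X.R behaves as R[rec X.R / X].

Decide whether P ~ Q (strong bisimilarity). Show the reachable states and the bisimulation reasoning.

not bisimilar

Reachable graph of P (2 states):
  s0 = (c.((0 + 0) | (0 + 0)))\{d} has moves —c→ s1
  s1 = ((0 + 0) | (0 + 0))\{d} has moves (no moves)
Reachable graph of Q (3 states):
  t0 = (c.c.((0 + 0) | (0 + 0)))\{d} has moves —c→ t1
  t1 = (c.((0 + 0) | (0 + 0)))\{d} has moves —c→ t2
  t2 = ((0 + 0) | (0 + 0))\{d} has moves (no moves)
Partition-refinement fixed point:
  B0 = {s0, t1}
  B1 = {s1, t2}
  B2 = {t0}
s0 ∈ B0, t0 ∈ B2 → different blocks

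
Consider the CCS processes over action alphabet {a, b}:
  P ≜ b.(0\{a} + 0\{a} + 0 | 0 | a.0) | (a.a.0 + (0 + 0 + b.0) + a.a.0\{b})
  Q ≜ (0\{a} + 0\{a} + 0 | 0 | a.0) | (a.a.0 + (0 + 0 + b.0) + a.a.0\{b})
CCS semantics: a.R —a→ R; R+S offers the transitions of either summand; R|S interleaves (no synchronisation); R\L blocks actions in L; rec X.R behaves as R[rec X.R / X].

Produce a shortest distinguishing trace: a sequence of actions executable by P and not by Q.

Reachable graph of P (15 states):
  s0 = b.(0\{a} + 0\{a} + 0 | 0 | a.0) | (a.a.0 + (0 + 0 + b.0) + a.a.0\{b}) has moves -a-> s1, -a-> s2, -b-> s3, -b-> s4
  s1 = b.(0\{a} + 0\{a} + 0 | 0 | a.0) | a.0 has moves -a-> s4, -b-> s5
  s2 = b.(0\{a} + 0\{a} + 0 | 0 | a.0) | a.0\{b} has moves -a-> s6, -b-> s7
  s3 = (0\{a} + 0\{a} + 0 | 0 | a.0) | (a.a.0 + (0 + 0 + b.0) + a.a.0\{b}) has moves -a-> s5, -a-> s7, -a-> s8, -b-> s9
  s4 = b.(0\{a} + 0\{a} + 0 | 0 | a.0) | 0 has moves -b-> s9
  s5 = (0\{a} + 0\{a} + 0 | 0 | a.0) | a.0 has moves -a-> s10, -a-> s9
  s6 = b.(0\{a} + 0\{a} + 0 | 0 | a.0) | 0\{b} has moves -b-> s11
  s7 = (0\{a} + 0\{a} + 0 | 0 | a.0) | a.0\{b} has moves -a-> s11, -a-> s12
  s8 = 0 | 0 | 0 | (a.a.0 + (0 + 0 + b.0) + a.a.0\{b}) has moves -a-> s10, -a-> s12, -b-> s13
  s9 = (0\{a} + 0\{a} + 0 | 0 | a.0) | 0 has moves -a-> s13
  s10 = 0 | 0 | 0 | a.0 has moves -a-> s13
  s11 = (0\{a} + 0\{a} + 0 | 0 | a.0) | 0\{b} has moves -a-> s14
  s12 = 0 | 0 | 0 | a.0\{b} has moves -a-> s14
  s13 = 0 | 0 | 0 | 0 has moves ·
  s14 = 0 | 0 | 0 | 0\{b} has moves ·
Reachable graph of Q (10 states):
  t0 = (0\{a} + 0\{a} + 0 | 0 | a.0) | (a.a.0 + (0 + 0 + b.0) + a.a.0\{b}) has moves -a-> t1, -a-> t2, -a-> t3, -b-> t4
  t1 = (0\{a} + 0\{a} + 0 | 0 | a.0) | a.0 has moves -a-> t4, -a-> t5
  t2 = (0\{a} + 0\{a} + 0 | 0 | a.0) | a.0\{b} has moves -a-> t6, -a-> t7
  t3 = 0 | 0 | 0 | (a.a.0 + (0 + 0 + b.0) + a.a.0\{b}) has moves -a-> t5, -a-> t7, -b-> t8
  t4 = (0\{a} + 0\{a} + 0 | 0 | a.0) | 0 has moves -a-> t8
  t5 = 0 | 0 | 0 | a.0 has moves -a-> t8
  t6 = (0\{a} + 0\{a} + 0 | 0 | a.0) | 0\{b} has moves -a-> t9
  t7 = 0 | 0 | 0 | a.0\{b} has moves -a-> t9
  t8 = 0 | 0 | 0 | 0 has moves ·
  t9 = 0 | 0 | 0 | 0\{b} has moves ·
Executing bb from P (initial set {s0}):
  [1] b ⇒ {s3, s4}
  [2] b ⇒ {s9}
  P completes σ.
Executing bb from Q (initial set {t0}):
  [1] b ⇒ {t4}
  [2] b ⇒ no successor for Q

bb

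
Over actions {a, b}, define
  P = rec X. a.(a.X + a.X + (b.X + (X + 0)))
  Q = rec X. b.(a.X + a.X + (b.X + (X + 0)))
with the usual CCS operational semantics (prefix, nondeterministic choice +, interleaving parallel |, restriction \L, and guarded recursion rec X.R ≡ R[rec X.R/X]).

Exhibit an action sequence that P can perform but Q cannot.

a

P's transition system — 2 states:
  m0 = rec X. a.(a.X + a.X + (b.X + (X + 0))) :: —a→ m1
  m1 = a.(rec X. a.(a.X + a.X + (b.X + (X + 0)))) + a.(rec X. a.(a.X + a.X + (b.X + (X + 0)))) + (b.(rec X. a.(a.X + a.X + (b.X + (X + 0)))) + ((rec X. a.(a.X + a.X + (b.X + (X + 0)))) + 0)) :: —a→ m0, —a→ m1, —b→ m0
Q's transition system — 2 states:
  n0 = rec X. b.(a.X + a.X + (b.X + (X + 0))) :: —b→ n1
  n1 = a.(rec X. b.(a.X + a.X + (b.X + (X + 0)))) + a.(rec X. b.(a.X + a.X + (b.X + (X + 0)))) + (b.(rec X. b.(a.X + a.X + (b.X + (X + 0)))) + ((rec X. b.(a.X + a.X + (b.X + (X + 0)))) + 0)) :: —a→ n0, —b→ n0, —b→ n1
Trace ⟨a⟩ through P, begin at {m0}:
  step 1 (a): {m1}
  P completes σ.
Trace ⟨a⟩ through Q, begin at {n0}:
  step 1 (a): ∅ (Q stuck)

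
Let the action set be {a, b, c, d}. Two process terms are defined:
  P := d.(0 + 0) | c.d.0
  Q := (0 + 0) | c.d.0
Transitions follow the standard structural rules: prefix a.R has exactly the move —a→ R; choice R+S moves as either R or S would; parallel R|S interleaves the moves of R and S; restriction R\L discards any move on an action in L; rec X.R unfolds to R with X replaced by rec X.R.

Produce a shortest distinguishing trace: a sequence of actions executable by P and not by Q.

Reachable graph of P (6 states):
  p0 = d.(0 + 0) | c.d.0 | -c-> p1, -d-> p2
  p1 = d.(0 + 0) | d.0 | -d-> p3, -d-> p4
  p2 = (0 + 0) | c.d.0 | -c-> p3
  p3 = (0 + 0) | d.0 | -d-> p5
  p4 = d.(0 + 0) | 0 | -d-> p5
  p5 = (0 + 0) | 0 | (no moves)
Reachable graph of Q (3 states):
  q0 = (0 + 0) | c.d.0 | -c-> q1
  q1 = (0 + 0) | d.0 | -d-> q2
  q2 = (0 + 0) | 0 | (no moves)
Executing d from P (initial set {p0}):
  step 1 (d): {p2}
  ✓ P
Executing d from Q (initial set {q0}):
  step 1 (d): no successor for Q

d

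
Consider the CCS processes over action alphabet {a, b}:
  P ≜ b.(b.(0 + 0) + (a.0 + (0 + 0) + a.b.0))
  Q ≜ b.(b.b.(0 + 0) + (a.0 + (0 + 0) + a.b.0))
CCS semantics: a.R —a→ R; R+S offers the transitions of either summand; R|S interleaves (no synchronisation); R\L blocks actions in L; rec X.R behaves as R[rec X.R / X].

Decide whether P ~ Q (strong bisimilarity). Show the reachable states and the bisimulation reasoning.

not bisimilar

LTS(P): 5 reachable states
  m0 = b.(b.(0 + 0) + (a.0 + (0 + 0) + a.b.0)) → -b-> m1
  m1 = b.(0 + 0) + (a.0 + (0 + 0) + a.b.0) → -a-> m2, -a-> m3, -b-> m4
  m2 = 0 → deadlocked
  m3 = b.0 → -b-> m2
  m4 = 0 + 0 → deadlocked
LTS(Q): 6 reachable states
  n0 = b.(b.b.(0 + 0) + (a.0 + (0 + 0) + a.b.0)) → -b-> n1
  n1 = b.b.(0 + 0) + (a.0 + (0 + 0) + a.b.0) → -a-> n2, -a-> n3, -b-> n4
  n2 = 0 → deadlocked
  n3 = b.0 → -b-> n2
  n4 = b.(0 + 0) → -b-> n5
  n5 = 0 + 0 → deadlocked
Bisimilarity quotient blocks:
  B0 = {m0}
  B1 = {m1}
  B2 = {m3, n3, n4}
  B3 = {m2, m4, n2, n5}
  B4 = {n0}
  B5 = {n1}
m0 ∈ B0, n0 ∈ B4 → different blocks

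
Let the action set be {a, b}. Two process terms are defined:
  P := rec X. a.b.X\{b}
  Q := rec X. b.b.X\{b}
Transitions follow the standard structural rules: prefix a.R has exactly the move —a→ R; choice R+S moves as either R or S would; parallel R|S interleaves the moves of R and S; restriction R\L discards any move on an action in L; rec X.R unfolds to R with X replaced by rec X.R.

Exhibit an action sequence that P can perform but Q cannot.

a

LTS(P): 4 reachable states
  m0 = rec X. a.b.X\{b} has moves ··a··> m1
  m1 = b.(rec X. a.b.X\{b})\{b} has moves ··b··> m2
  m2 = (rec X. a.b.X\{b})\{b} has moves ··a··> m3
  m3 = (b.(rec X. a.b.X\{b})\{b})\{b} has moves stopped
LTS(Q): 3 reachable states
  n0 = rec X. b.b.X\{b} has moves ··b··> n1
  n1 = b.(rec X. b.b.X\{b})\{b} has moves ··b··> n2
  n2 = (rec X. b.b.X\{b})\{b} has moves stopped
Executing a from P (initial set {m0}):
  step 1 (a): {m1}
  P completes σ.
Executing a from Q (initial set {n0}):
  step 1 (a): ∅ (Q stuck)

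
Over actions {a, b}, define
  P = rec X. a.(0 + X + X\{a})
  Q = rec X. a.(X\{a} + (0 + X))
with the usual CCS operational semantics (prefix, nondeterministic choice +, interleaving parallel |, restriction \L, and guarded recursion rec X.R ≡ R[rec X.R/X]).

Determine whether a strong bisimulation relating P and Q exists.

LTS(P): 2 reachable states
  s0 = rec X. a.(0 + X + X\{a}) :: =a=> s1
  s1 = 0 + (rec X. a.(0 + X + X\{a})) + (rec X. a.(0 + X + X\{a}))\{a} :: =a=> s1
LTS(Q): 2 reachable states
  t0 = rec X. a.(X\{a} + (0 + X)) :: =a=> t1
  t1 = (rec X. a.(X\{a} + (0 + X)))\{a} + (0 + (rec X. a.(X\{a} + (0 + X)))) :: =a=> t1
Coarsest stable partition (strong bisimilarity classes):
  B0 = {s0, s1, t0, t1}
s0 ∈ B0, t0 ∈ B0 → same block

bisimilar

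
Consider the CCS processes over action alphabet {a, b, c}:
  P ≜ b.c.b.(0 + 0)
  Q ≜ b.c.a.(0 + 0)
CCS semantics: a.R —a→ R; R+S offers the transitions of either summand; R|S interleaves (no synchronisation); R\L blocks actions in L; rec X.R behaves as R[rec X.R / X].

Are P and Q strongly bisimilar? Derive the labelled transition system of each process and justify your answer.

LTS(P): 4 reachable states
  p0 = b.c.b.(0 + 0) ⊢ -b-> p1
  p1 = c.b.(0 + 0) ⊢ -c-> p2
  p2 = b.(0 + 0) ⊢ -b-> p3
  p3 = 0 + 0 ⊢ stopped
LTS(Q): 4 reachable states
  q0 = b.c.a.(0 + 0) ⊢ -b-> q1
  q1 = c.a.(0 + 0) ⊢ -c-> q2
  q2 = a.(0 + 0) ⊢ -a-> q3
  q3 = 0 + 0 ⊢ stopped
Bisimilarity quotient blocks:
  B0 = {p0}
  B1 = {p1}
  B2 = {p2}
  B3 = {p3, q3}
  B4 = {q0}
  B5 = {q1}
  B6 = {q2}
p0 ∈ B0, q0 ∈ B4 → different blocks

not bisimilar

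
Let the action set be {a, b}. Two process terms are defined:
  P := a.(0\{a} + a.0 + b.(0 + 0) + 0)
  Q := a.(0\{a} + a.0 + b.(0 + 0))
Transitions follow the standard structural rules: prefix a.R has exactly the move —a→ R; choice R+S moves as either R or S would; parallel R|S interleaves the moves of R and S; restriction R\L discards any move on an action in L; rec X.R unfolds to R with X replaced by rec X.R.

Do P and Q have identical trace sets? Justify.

P's transition system — 4 states:
  u0 = a.(0\{a} + a.0 + b.(0 + 0) + 0) → -a-> u1
  u1 = 0\{a} + a.0 + b.(0 + 0) + 0 → -a-> u2, -b-> u3
  u2 = 0 → ∅
  u3 = 0 + 0 → ∅
Q's transition system — 4 states:
  v0 = a.(0\{a} + a.0 + b.(0 + 0)) → -a-> v1
  v1 = 0\{a} + a.0 + b.(0 + 0) → -a-> v2, -b-> v3
  v2 = 0 → ∅
  v3 = 0 + 0 → ∅
Coarsest stable partition (strong bisimilarity classes):
  B0 = {u0, v0}
  B1 = {u1, v1}
  B2 = {u2, u3, v2, v3}
u0 ∈ B0, v0 ∈ B0 → same block
Bisimilar ⇒ trace-equivalent.

YES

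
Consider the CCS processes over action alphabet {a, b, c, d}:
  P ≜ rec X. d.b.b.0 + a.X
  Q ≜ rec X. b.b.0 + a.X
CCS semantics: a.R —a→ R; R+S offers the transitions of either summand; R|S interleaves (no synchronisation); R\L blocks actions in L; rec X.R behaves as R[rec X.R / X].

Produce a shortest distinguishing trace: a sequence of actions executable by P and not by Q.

d

Reachable graph of P (4 states):
  m0 = rec X. d.b.b.0 + a.X has moves --a--▸ m0, --d--▸ m1
  m1 = b.b.0 has moves --b--▸ m2
  m2 = b.0 has moves --b--▸ m3
  m3 = 0 has moves deadlocked
Reachable graph of Q (3 states):
  n0 = rec X. b.b.0 + a.X has moves --a--▸ n0, --b--▸ n1
  n1 = b.0 has moves --b--▸ n2
  n2 = 0 has moves deadlocked
Run σ = ⟨d⟩ on P: start {m0}
  step 1 (d): {m1}
  — P admits the full trace.
Run σ = ⟨d⟩ on Q: start {n0}
  step 1 (d): ∅ (Q stuck)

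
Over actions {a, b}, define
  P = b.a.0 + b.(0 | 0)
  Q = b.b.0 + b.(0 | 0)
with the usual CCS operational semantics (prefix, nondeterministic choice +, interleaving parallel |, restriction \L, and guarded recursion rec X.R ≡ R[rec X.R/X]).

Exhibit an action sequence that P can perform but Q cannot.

ba

P's transition system — 4 states:
  u0 = b.a.0 + b.(0 | 0) | -b-> u1, -b-> u2
  u1 = 0 | 0 | ∅
  u2 = a.0 | -a-> u3
  u3 = 0 | ∅
Q's transition system — 4 states:
  v0 = b.b.0 + b.(0 | 0) | -b-> v1, -b-> v2
  v1 = 0 | 0 | ∅
  v2 = b.0 | -b-> v3
  v3 = 0 | ∅
Trace ⟨ba⟩ through P, begin at {u0}:
  after b @ step 1: {u1, u2}
  after a @ step 2: {u3}
  ✓ P
Trace ⟨ba⟩ through Q, begin at {v0}:
  after b @ step 1: {v1, v2}
  after a @ step 2: ∅  — Q cannot continue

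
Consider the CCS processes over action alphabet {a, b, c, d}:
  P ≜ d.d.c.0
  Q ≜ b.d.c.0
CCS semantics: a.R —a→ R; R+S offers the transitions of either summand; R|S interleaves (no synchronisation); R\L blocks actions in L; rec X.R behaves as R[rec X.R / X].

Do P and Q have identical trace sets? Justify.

LTS(P): 4 reachable states
  m0 = d.d.c.0 ⊢ ··d··> m1
  m1 = d.c.0 ⊢ ··d··> m2
  m2 = c.0 ⊢ ··c··> m3
  m3 = 0 ⊢ ·
LTS(Q): 4 reachable states
  n0 = b.d.c.0 ⊢ ··b··> n1
  n1 = d.c.0 ⊢ ··d··> n2
  n2 = c.0 ⊢ ··c··> n3
  n3 = 0 ⊢ ·
Trace ⟨d⟩ through P, begin at {m0}:
  after d @ step 1: {m1}
  ✓ P
Trace ⟨d⟩ through Q, begin at {n0}:
  after d @ step 1: ∅  — Q cannot continue

traces(P) ≠ traces(Q) — witness ⟨d⟩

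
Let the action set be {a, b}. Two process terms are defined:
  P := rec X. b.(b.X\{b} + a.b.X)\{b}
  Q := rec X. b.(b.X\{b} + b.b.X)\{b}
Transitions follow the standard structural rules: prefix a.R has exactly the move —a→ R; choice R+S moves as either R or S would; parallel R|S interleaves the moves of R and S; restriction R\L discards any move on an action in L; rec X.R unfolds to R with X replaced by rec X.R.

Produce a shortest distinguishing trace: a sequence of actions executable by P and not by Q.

ba

LTS(P): 3 reachable states
  p0 = rec X. b.(b.X\{b} + a.b.X)\{b} has moves ··b··> p1
  p1 = (b.(rec X. b.(b.X\{b} + a.b.X)\{b})\{b} + a.b.(rec X. b.(b.X\{b} + a.b.X)\{b}))\{b} has moves ··a··> p2
  p2 = (b.(rec X. b.(b.X\{b} + a.b.X)\{b}))\{b} has moves ·
LTS(Q): 2 reachable states
  q0 = rec X. b.(b.X\{b} + b.b.X)\{b} has moves ··b··> q1
  q1 = (b.(rec X. b.(b.X\{b} + b.b.X)\{b})\{b} + b.b.(rec X. b.(b.X\{b} + b.b.X)\{b}))\{b} has moves ·
Run σ = ⟨ba⟩ on P: start {p0}
  after b @ step 1: {p1}
  after a @ step 2: {p2}
  — P admits the full trace.
Run σ = ⟨ba⟩ on Q: start {q0}
  after b @ step 1: {q1}
  after a @ step 2: ∅ (Q stuck)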